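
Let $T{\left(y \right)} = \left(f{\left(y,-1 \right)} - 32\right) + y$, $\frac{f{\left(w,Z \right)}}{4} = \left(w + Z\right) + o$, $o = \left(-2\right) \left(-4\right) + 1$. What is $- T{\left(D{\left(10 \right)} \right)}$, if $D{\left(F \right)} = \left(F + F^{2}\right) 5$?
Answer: $-2750$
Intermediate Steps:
$o = 9$ ($o = 8 + 1 = 9$)
$f{\left(w,Z \right)} = 36 + 4 Z + 4 w$ ($f{\left(w,Z \right)} = 4 \left(\left(w + Z\right) + 9\right) = 4 \left(\left(Z + w\right) + 9\right) = 4 \left(9 + Z + w\right) = 36 + 4 Z + 4 w$)
$D{\left(F \right)} = 5 F + 5 F^{2}$
$T{\left(y \right)} = 5 y$ ($T{\left(y \right)} = \left(\left(36 + 4 \left(-1\right) + 4 y\right) - 32\right) + y = \left(\left(36 - 4 + 4 y\right) - 32\right) + y = \left(\left(32 + 4 y\right) - 32\right) + y = 4 y + y = 5 y$)
$- T{\left(D{\left(10 \right)} \right)} = - 5 \cdot 5 \cdot 10 \left(1 + 10\right) = - 5 \cdot 5 \cdot 10 \cdot 11 = - 5 \cdot 550 = \left(-1\right) 2750 = -2750$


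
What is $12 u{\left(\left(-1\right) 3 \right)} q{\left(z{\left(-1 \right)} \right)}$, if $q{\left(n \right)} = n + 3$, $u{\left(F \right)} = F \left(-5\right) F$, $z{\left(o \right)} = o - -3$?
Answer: $-2700$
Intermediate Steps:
$z{\left(o \right)} = 3 + o$ ($z{\left(o \right)} = o + 3 = 3 + o$)
$u{\left(F \right)} = - 5 F^{2}$ ($u{\left(F \right)} = - 5 F F = - 5 F^{2}$)
$q{\left(n \right)} = 3 + n$
$12 u{\left(\left(-1\right) 3 \right)} q{\left(z{\left(-1 \right)} \right)} = 12 \left(- 5 \left(\left(-1\right) 3\right)^{2}\right) \left(3 + \left(3 - 1\right)\right) = 12 \left(- 5 \left(-3\right)^{2}\right) \left(3 + 2\right) = 12 \left(\left(-5\right) 9\right) 5 = 12 \left(-45\right) 5 = \left(-540\right) 5 = -2700$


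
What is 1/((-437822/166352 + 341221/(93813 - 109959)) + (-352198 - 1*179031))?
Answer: -671479848/356725526140643 ≈ -1.8823e-6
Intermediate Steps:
1/((-437822/166352 + 341221/(93813 - 109959)) + (-352198 - 1*179031)) = 1/((-437822*1/166352 + 341221/(-16146)) + (-352198 - 179031)) = 1/((-218911/83176 + 341221*(-1/16146)) - 531229) = 1/((-218911/83176 - 341221/16146) - 531229) = 1/(-15957967451/671479848 - 531229) = 1/(-356725526140643/671479848) = -671479848/356725526140643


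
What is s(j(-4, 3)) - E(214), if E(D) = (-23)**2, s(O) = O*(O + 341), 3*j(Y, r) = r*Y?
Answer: -1877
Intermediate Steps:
j(Y, r) = Y*r/3 (j(Y, r) = (r*Y)/3 = (Y*r)/3 = Y*r/3)
s(O) = O*(341 + O)
E(D) = 529
s(j(-4, 3)) - E(214) = ((1/3)*(-4)*3)*(341 + (1/3)*(-4)*3) - 1*529 = -4*(341 - 4) - 529 = -4*337 - 529 = -1348 - 529 = -1877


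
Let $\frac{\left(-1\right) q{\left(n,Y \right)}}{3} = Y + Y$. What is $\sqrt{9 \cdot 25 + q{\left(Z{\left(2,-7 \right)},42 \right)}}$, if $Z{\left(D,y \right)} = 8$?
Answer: $3 i \sqrt{3} \approx 5.1962 i$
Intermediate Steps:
$q{\left(n,Y \right)} = - 6 Y$ ($q{\left(n,Y \right)} = - 3 \left(Y + Y\right) = - 3 \cdot 2 Y = - 6 Y$)
$\sqrt{9 \cdot 25 + q{\left(Z{\left(2,-7 \right)},42 \right)}} = \sqrt{9 \cdot 25 - 252} = \sqrt{225 - 252} = \sqrt{-27} = 3 i \sqrt{3}$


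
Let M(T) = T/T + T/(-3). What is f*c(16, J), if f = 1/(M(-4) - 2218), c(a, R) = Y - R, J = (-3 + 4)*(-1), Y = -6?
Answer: 15/6647 ≈ 0.0022567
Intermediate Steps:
J = -1 (J = 1*(-1) = -1)
c(a, R) = -6 - R
M(T) = 1 - T/3 (M(T) = 1 + T*(-1/3) = 1 - T/3)
f = -3/6647 (f = 1/((1 - 1/3*(-4)) - 2218) = 1/((1 + 4/3) - 2218) = 1/(7/3 - 2218) = 1/(-6647/3) = -3/6647 ≈ -0.00045133)
f*c(16, J) = -3*(-6 - 1*(-1))/6647 = -3*(-6 + 1)/6647 = -3/6647*(-5) = 15/6647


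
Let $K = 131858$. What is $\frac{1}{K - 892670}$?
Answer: $- \frac{1}{760812} \approx -1.3144 \cdot 10^{-6}$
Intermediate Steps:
$\frac{1}{K - 892670} = \frac{1}{131858 - 892670} = \frac{1}{-760812} = - \frac{1}{760812}$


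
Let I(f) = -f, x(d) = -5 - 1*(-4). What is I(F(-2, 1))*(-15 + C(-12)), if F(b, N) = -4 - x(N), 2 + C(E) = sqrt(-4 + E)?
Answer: -51 + 12*I ≈ -51.0 + 12.0*I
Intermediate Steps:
C(E) = -2 + sqrt(-4 + E)
x(d) = -1 (x(d) = -5 + 4 = -1)
F(b, N) = -3 (F(b, N) = -4 - 1*(-1) = -4 + 1 = -3)
I(F(-2, 1))*(-15 + C(-12)) = (-1*(-3))*(-15 + (-2 + sqrt(-4 - 12))) = 3*(-15 + (-2 + sqrt(-16))) = 3*(-15 + (-2 + 4*I)) = 3*(-17 + 4*I) = -51 + 12*I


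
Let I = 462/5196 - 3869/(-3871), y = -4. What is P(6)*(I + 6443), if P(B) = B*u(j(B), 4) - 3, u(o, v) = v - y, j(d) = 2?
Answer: 972109229355/3352286 ≈ 2.8998e+5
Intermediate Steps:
I = 3648621/3352286 (I = 462*(1/5196) - 3869*(-1/3871) = 77/866 + 3869/3871 = 3648621/3352286 ≈ 1.0884)
u(o, v) = 4 + v (u(o, v) = v - 1*(-4) = v + 4 = 4 + v)
P(B) = -3 + 8*B (P(B) = B*(4 + 4) - 3 = B*8 - 3 = 8*B - 3 = -3 + 8*B)
P(6)*(I + 6443) = (-3 + 8*6)*(3648621/3352286 + 6443) = (-3 + 48)*(21602427319/3352286) = 45*(21602427319/3352286) = 972109229355/3352286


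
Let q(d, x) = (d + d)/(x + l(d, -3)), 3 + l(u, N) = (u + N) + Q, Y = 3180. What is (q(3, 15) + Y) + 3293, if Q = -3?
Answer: 19421/3 ≈ 6473.7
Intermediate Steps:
l(u, N) = -6 + N + u (l(u, N) = -3 + ((u + N) - 3) = -3 + ((N + u) - 3) = -3 + (-3 + N + u) = -6 + N + u)
q(d, x) = 2*d/(-9 + d + x) (q(d, x) = (d + d)/(x + (-6 - 3 + d)) = (2*d)/(x + (-9 + d)) = (2*d)/(-9 + d + x) = 2*d/(-9 + d + x))
(q(3, 15) + Y) + 3293 = (2*3/(-9 + 3 + 15) + 3180) + 3293 = (2*3/9 + 3180) + 3293 = (2*3*(⅑) + 3180) + 3293 = (⅔ + 3180) + 3293 = 9542/3 + 3293 = 19421/3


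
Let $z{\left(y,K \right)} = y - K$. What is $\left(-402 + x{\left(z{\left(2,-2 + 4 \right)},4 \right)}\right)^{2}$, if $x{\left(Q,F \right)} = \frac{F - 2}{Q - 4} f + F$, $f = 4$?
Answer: $160000$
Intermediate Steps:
$x{\left(Q,F \right)} = F + \frac{4 \left(-2 + F\right)}{-4 + Q}$ ($x{\left(Q,F \right)} = \frac{F - 2}{Q - 4} \cdot 4 + F = \frac{-2 + F}{-4 + Q} 4 + F = \frac{4 \left(-2 + F\right)}{-4 + Q} + F = F + \frac{4 \left(-2 + F\right)}{-4 + Q}$)
$\left(-402 + x{\left(z{\left(2,-2 + 4 \right)},4 \right)}\right)^{2} = \left(-402 + \frac{-8 + 4 \left(2 - \left(-2 + 4\right)\right)}{-4 + \left(2 - \left(-2 + 4\right)\right)}\right)^{2} = \left(-402 + \frac{-8 + 4 \left(2 - 2\right)}{-4 + \left(2 - 2\right)}\right)^{2} = \left(-402 + \frac{-8 + 4 \cdot 0}{-4 + 0}\right)^{2} = \left(-402 + \frac{-8 + 0}{-4}\right)^{2} = \left(-402 - -2\right)^{2} = \left(-402 + 2\right)^{2} = \left(-400\right)^{2} = 160000$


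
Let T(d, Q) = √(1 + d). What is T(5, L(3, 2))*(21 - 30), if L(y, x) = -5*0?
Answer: -9*√6 ≈ -22.045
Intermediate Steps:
L(y, x) = 0
T(5, L(3, 2))*(21 - 30) = √(1 + 5)*(21 - 30) = √6*(-9) = -9*√6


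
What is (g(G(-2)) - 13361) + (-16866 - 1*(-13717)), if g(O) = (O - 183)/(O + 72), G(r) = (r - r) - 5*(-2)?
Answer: -1353993/82 ≈ -16512.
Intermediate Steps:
G(r) = 10 (G(r) = 0 + 10 = 10)
g(O) = (-183 + O)/(72 + O)
(g(G(-2)) - 13361) + (-16866 - 1*(-13717)) = ((-183 + 10)/(72 + 10) - 13361) + (-16866 - 1*(-13717)) = (-173/82 - 13361) + (-16866 + 13717) = ((1/82)*(-173) - 13361) - 3149 = (-173/82 - 13361) - 3149 = -1095775/82 - 3149 = -1353993/82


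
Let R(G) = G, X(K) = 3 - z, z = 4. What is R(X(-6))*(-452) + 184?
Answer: 636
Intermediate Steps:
X(K) = -1 (X(K) = 3 - 1*4 = 3 - 4 = -1)
R(X(-6))*(-452) + 184 = -1*(-452) + 184 = 452 + 184 = 636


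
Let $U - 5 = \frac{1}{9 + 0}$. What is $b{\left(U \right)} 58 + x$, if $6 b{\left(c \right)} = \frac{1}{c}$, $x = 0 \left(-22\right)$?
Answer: $\frac{87}{46} \approx 1.8913$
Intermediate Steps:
$x = 0$
$U = \frac{46}{9}$ ($U = 5 + \frac{1}{9 + 0} = 5 + \frac{1}{9} = \frac{46}{9} \approx 5.1111$)
$b{\left(c \right)} = \frac{1}{6 c}$
$b{\left(U \right)} 58 + x = \frac{1}{6 \cdot \frac{46}{9}} \cdot 58 + 0 = \frac{1}{6} \cdot \frac{9}{46} \cdot 58 + 0 = \frac{3}{92} \cdot 58 + 0 = \frac{87}{46} + 0 = \frac{87}{46}$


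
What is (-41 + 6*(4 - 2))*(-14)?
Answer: 406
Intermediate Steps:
(-41 + 6*(4 - 2))*(-14) = (-41 + 6*2)*(-14) = (-41 + 12)*(-14) = -29*(-14) = 406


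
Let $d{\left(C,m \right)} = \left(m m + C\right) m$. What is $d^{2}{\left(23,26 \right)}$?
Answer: $330294276$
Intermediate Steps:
$d{\left(C,m \right)} = m \left(C + m^{2}\right)$ ($d{\left(C,m \right)} = \left(m^{2} + C\right) m = \left(C + m^{2}\right) m = m \left(C + m^{2}\right)$)
$d^{2}{\left(23,26 \right)} = \left(26 \left(23 + 26^{2}\right)\right)^{2} = \left(26 \left(23 + 676\right)\right)^{2} = \left(26 \cdot 699\right)^{2} = 18174^{2} = 330294276$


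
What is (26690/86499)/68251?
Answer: 26690/5903643249 ≈ 4.5209e-6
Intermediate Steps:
(26690/86499)/68251 = (26690*(1/86499))*(1/68251) = (26690/86499)*(1/68251) = 26690/5903643249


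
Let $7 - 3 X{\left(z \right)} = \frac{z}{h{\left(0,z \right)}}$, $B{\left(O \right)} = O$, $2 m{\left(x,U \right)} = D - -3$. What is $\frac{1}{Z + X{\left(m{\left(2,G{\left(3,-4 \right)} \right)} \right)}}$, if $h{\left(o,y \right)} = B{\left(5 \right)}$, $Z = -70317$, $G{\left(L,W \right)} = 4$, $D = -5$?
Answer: $- \frac{5}{351573} \approx -1.4222 \cdot 10^{-5}$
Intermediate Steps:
$m{\left(x,U \right)} = -1$ ($m{\left(x,U \right)} = \frac{-5 - -3}{2} = \frac{-5 + 3}{2} = \frac{1}{2} \left(-2\right) = -1$)
$h{\left(o,y \right)} = 5$
$X{\left(z \right)} = \frac{7}{3} - \frac{z}{15}$ ($X{\left(z \right)} = \frac{7}{3} - \frac{z \frac{1}{5}}{3} = \frac{7}{3} - \frac{\frac{1}{5} z}{3} = \frac{7}{3} - \frac{z}{15}$)
$\frac{1}{Z + X{\left(m{\left(2,G{\left(3,-4 \right)} \right)} \right)}} = \frac{1}{-70317 + \left(\frac{7}{3} - - \frac{1}{15}\right)} = \frac{1}{-70317 + \left(\frac{7}{3} + \frac{1}{15}\right)} = \frac{1}{-70317 + \frac{12}{5}} = \frac{1}{- \frac{351573}{5}} = - \frac{5}{351573}$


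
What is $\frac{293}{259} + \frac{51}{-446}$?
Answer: $\frac{117469}{115514} \approx 1.0169$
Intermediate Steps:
$\frac{293}{259} + \frac{51}{-446} = 293 \cdot \frac{1}{259} + 51 \left(- \frac{1}{446}\right) = \frac{293}{259} - \frac{51}{446} = \frac{117469}{115514}$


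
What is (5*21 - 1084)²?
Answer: 958441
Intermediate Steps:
(5*21 - 1084)² = (105 - 1084)² = (-979)² = 958441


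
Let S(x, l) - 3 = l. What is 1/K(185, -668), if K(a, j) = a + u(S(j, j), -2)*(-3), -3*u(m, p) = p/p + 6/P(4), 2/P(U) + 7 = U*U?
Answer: 1/213 ≈ 0.0046948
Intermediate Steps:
S(x, l) = 3 + l
P(U) = 2/(-7 + U**2) (P(U) = 2/(-7 + U*U) = 2/(-7 + U**2))
u(m, p) = -28/3 (u(m, p) = -(p/p + 6/((2/(-7 + 4**2))))/3 = -(1 + 6/((2/(-7 + 16))))/3 = -(1 + 6/((2/9)))/3 = -(1 + 6/((2*(1/9))))/3 = -(1 + 6/(2/9))/3 = -(1 + 6*(9/2))/3 = -(1 + 27)/3 = -1/3*28 = -28/3)
K(a, j) = 28 + a (K(a, j) = a - 28/3*(-3) = a + 28 = 28 + a)
1/K(185, -668) = 1/(28 + 185) = 1/213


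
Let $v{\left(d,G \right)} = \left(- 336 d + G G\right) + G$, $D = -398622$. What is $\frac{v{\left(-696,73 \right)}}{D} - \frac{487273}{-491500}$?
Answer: $\frac{38321215403}{97961356500} \approx 0.39119$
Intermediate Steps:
$v{\left(d,G \right)} = G + G^{2} - 336 d$ ($v{\left(d,G \right)} = \left(- 336 d + G^{2}\right) + G = \left(G^{2} - 336 d\right) + G = G + G^{2} - 336 d$)
$\frac{v{\left(-696,73 \right)}}{D} - \frac{487273}{-491500} = \frac{73 + 73^{2} - -233856}{-398622} - \frac{487273}{-491500} = \left(73 + 5329 + 233856\right) \left(- \frac{1}{398622}\right) - - \frac{487273}{491500} = 239258 \left(- \frac{1}{398622}\right) + \frac{487273}{491500} = - \frac{119629}{199311} + \frac{487273}{491500} = \frac{38321215403}{97961356500}$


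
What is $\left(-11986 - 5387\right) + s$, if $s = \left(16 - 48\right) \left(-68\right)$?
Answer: $-15197$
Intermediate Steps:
$s = 2176$ ($s = \left(-32\right) \left(-68\right) = 2176$)
$\left(-11986 - 5387\right) + s = \left(-11986 - 5387\right) + 2176 = -17373 + 2176 = -15197$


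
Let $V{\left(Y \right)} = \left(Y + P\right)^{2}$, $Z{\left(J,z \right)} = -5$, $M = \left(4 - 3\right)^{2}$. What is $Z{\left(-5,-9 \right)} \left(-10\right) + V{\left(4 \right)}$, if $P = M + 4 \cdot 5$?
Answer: $675$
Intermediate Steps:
$M = 1$ ($M = 1^{2} = 1$)
$P = 21$ ($P = 1 + 4 \cdot 5 = 1 + 20 = 21$)
$V{\left(Y \right)} = \left(21 + Y\right)^{2}$ ($V{\left(Y \right)} = \left(Y + 21\right)^{2} = \left(21 + Y\right)^{2}$)
$Z{\left(-5,-9 \right)} \left(-10\right) + V{\left(4 \right)} = \left(-5\right) \left(-10\right) + \left(21 + 4\right)^{2} = 50 + 25^{2} = 50 + 625 = 675$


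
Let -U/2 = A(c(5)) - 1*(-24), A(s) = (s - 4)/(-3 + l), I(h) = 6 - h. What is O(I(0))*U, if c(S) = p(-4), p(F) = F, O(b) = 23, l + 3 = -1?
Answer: -8096/7 ≈ -1156.6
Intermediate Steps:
l = -4 (l = -3 - 1 = -4)
c(S) = -4
A(s) = 4/7 - s/7 (A(s) = (s - 4)/(-3 - 4) = (-4 + s)/(-7) = (-4 + s)*(-⅐) = 4/7 - s/7)
U = -352/7 (U = -2*((4/7 - ⅐*(-4)) - 1*(-24)) = -2*((4/7 + 4/7) + 24) = -2*(8/7 + 24) = -2*176/7 = -352/7 ≈ -50.286)
O(I(0))*U = 23*(-352/7) = -8096/7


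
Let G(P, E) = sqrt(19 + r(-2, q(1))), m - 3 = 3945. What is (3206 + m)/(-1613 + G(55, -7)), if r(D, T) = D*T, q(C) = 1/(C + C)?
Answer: -11539402/2601751 - 21462*sqrt(2)/2601751 ≈ -4.4469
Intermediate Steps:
m = 3948 (m = 3 + 3945 = 3948)
q(C) = 1/(2*C)
G(P, E) = 3*sqrt(2) (G(P, E) = sqrt(19 - 1/1) = sqrt(19 - 1) = sqrt(18) = 3*sqrt(2))
(3206 + m)/(-1613 + G(55, -7)) = (3206 + 3948)/(-1613 + 3*sqrt(2)) = 7154/(-1613 + 3*sqrt(2))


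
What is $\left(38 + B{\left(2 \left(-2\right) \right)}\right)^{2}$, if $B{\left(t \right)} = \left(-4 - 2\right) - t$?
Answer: $1296$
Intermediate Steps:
$B{\left(t \right)} = -6 - t$ ($B{\left(t \right)} = \left(-4 - 2\right) - t = -6 - t$)
$\left(38 + B{\left(2 \left(-2\right) \right)}\right)^{2} = \left(38 - \left(6 + 2 \left(-2\right)\right)\right)^{2} = \left(38 - 2\right)^{2} = 36^{2} = 1296$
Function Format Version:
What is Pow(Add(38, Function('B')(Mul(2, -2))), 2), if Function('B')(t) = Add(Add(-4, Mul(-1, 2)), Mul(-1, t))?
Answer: 1296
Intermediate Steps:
Function('B')(t) = Add(-6, Mul(-1, t)) (Function('B')(t) = Add(Add(-4, -2), Mul(-1, t)) = Add(-6, Mul(-1, t)))
Pow(Add(38, Function('B')(Mul(2, -2))), 2) = Pow(Add(38, Add(-6, Mul(-1, Mul(2, -2)))), 2) = Pow(Add(38, Add(-6, Mul(-1, -4))), 2) = Pow(Add(38, Add(-6, 4)), 2) = Pow(Add(38, -2), 2) = Pow(36, 2) = 1296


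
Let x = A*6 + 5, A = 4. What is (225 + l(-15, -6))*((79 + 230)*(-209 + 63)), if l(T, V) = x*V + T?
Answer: -1624104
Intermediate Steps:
x = 29 (x = 4*6 + 5 = 24 + 5 = 29)
l(T, V) = T + 29*V (l(T, V) = 29*V + T = T + 29*V)
(225 + l(-15, -6))*((79 + 230)*(-209 + 63)) = (225 + (-15 + 29*(-6)))*((79 + 230)*(-209 + 63)) = (225 + (-15 - 174))*(309*(-146)) = (225 - 189)*(-45114) = 36*(-45114) = -1624104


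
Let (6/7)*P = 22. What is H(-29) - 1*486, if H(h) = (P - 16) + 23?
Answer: -1360/3 ≈ -453.33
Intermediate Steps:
P = 77/3 (P = (7/6)*22 = 77/3 ≈ 25.667)
H(h) = 98/3 (H(h) = (77/3 - 16) + 23 = 29/3 + 23 = 98/3)
H(-29) - 1*486 = 98/3 - 1*486 = 98/3 - 486 = -1360/3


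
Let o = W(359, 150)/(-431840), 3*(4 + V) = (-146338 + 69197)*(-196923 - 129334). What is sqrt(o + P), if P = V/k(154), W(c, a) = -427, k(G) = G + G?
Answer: sqrt(16940368103004354307530)/24938760 ≈ 5219.0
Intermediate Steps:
V = 25167791225/3 (V = -4 + ((-146338 + 69197)*(-196923 - 129334))/3 = -4 + (-77141*(-326257))/3 = -4 + (1/3)*25167791237 = -4 + 25167791237/3 = 25167791225/3 ≈ 8.3893e+9)
k(G) = 2*G
P = 25167791225/924 (P = 25167791225/(3*((2*154))) = (25167791225/3)/308 = (25167791225/3)*(1/308) = 25167791225/924 ≈ 2.7238e+7)
o = 427/431840 (o = -427/(-431840) = -427*(-1/431840) = 427/431840 ≈ 0.00098879)
sqrt(o + P) = sqrt(427/431840 + 25167791225/924) = sqrt(2717114740749637/99755040) = sqrt(16940368103004354307530)/24938760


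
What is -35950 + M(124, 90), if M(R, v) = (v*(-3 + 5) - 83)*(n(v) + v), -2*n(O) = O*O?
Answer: -420070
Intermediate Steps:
n(O) = -O**2/2 (n(O) = -O*O/2 = -O**2/2)
M(R, v) = (-83 + 2*v)*(v - v**2/2) (M(R, v) = (v*(-3 + 5) - 83)*(-v**2/2 + v) = (v*2 - 83)*(v - v**2/2) = (2*v - 83)*(v - v**2/2) = (-83 + 2*v)*(v - v**2/2))
-35950 + M(124, 90) = -35950 + (1/2)*90*(-166 - 2*90**2 + 87*90) = -35950 + (1/2)*90*(-166 - 2*8100 + 7830) = -35950 + (1/2)*90*(-166 - 16200 + 7830) = -35950 + (1/2)*90*(-8536) = -35950 - 384120 = -420070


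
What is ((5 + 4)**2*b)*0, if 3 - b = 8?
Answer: 0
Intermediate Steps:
b = -5 (b = 3 - 1*8 = 3 - 8 = -5)
((5 + 4)**2*b)*0 = ((5 + 4)**2*(-5))*0 = (9**2*(-5))*0 = (81*(-5))*0 = -405*0 = 0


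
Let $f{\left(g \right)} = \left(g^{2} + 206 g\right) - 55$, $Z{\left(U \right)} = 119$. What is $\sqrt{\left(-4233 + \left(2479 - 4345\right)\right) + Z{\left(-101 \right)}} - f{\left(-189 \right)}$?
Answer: $3268 + 2 i \sqrt{1495} \approx 3268.0 + 77.33 i$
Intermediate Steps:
$f{\left(g \right)} = -55 + g^{2} + 206 g$
$\sqrt{\left(-4233 + \left(2479 - 4345\right)\right) + Z{\left(-101 \right)}} - f{\left(-189 \right)} = \sqrt{\left(-4233 + \left(2479 - 4345\right)\right) + 119} - \left(-55 + \left(-189\right)^{2} + 206 \left(-189\right)\right) = \sqrt{\left(-4233 - 1866\right) + 119} - \left(-55 + 35721 - 38934\right) = \sqrt{-6099 + 119} - -3268 = \sqrt{-5980} + 3268 = 2 i \sqrt{1495} + 3268 = 3268 + 2 i \sqrt{1495}$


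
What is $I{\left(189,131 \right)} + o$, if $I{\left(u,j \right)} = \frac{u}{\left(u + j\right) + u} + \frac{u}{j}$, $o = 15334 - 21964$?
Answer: $- \frac{441960810}{66679} \approx -6628.2$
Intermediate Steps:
$o = -6630$
$I{\left(u,j \right)} = \frac{u}{j} + \frac{u}{j + 2 u}$ ($I{\left(u,j \right)} = \frac{u}{\left(j + u\right) + u} + \frac{u}{j} = \frac{u}{j + 2 u} + \frac{u}{j} = \frac{u}{j} + \frac{u}{j + 2 u}$)
$I{\left(189,131 \right)} + o = 2 \cdot 189 \cdot \frac{1}{131} \frac{1}{131 + 2 \cdot 189} \left(131 + 189\right) - 6630 = 2 \cdot 189 \cdot \frac{1}{131} \frac{1}{131 + 378} \cdot 320 - 6630 = 2 \cdot 189 \cdot \frac{1}{131} \cdot \frac{1}{509} \cdot 320 - 6630 = \frac{120960}{66679} - 6630 = - \frac{441960810}{66679}$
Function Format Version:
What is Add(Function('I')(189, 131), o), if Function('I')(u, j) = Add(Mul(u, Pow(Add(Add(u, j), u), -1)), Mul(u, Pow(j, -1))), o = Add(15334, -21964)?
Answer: Rational(-441960810, 66679) ≈ -6628.2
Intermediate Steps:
o = -6630
Function('I')(u, j) = Add(Mul(u, Pow(j, -1)), Mul(u, Pow(Add(j, Mul(2, u)), -1))) (Function('I')(u, j) = Add(Mul(u, Pow(Add(Add(j, u), u), -1)), Mul(u, Pow(j, -1))) = Add(Mul(u, Pow(Add(j, Mul(2, u)), -1)), Mul(u, Pow(j, -1))) = Add(Mul(u, Pow(j, -1)), Mul(u, Pow(Add(j, Mul(2, u)), -1))))
Add(Function('I')(189, 131), o) = Add(Mul(2, 189, Pow(131, -1), Pow(Add(131, Mul(2, 189)), -1), Add(131, 189)), -6630) = Add(Mul(2, 189, Rational(1, 131), Pow(Add(131, 378), -1), 320), -6630) = Add(Mul(2, 189, Rational(1, 131), Pow(509, -1), 320), -6630) = Add(Mul(2, 189, Rational(1, 131), Rational(1, 509), 320), -6630) = Add(Rational(120960, 66679), -6630) = Rational(-441960810, 66679)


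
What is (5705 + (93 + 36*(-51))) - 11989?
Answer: -8027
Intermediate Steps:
(5705 + (93 + 36*(-51))) - 11989 = (5705 + (93 - 1836)) - 11989 = (5705 - 1743) - 11989 = 3962 - 11989 = -8027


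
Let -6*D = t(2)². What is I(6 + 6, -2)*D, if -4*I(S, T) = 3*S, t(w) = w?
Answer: 6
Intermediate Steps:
I(S, T) = -3*S/4
D = -⅔ (D = -⅙*2² = -⅙*4 = -⅔ ≈ -0.66667)
I(6 + 6, -2)*D = -3*(6 + 6)/4*(-⅔) = -¾*12*(-⅔) = -9*(-⅔) = 6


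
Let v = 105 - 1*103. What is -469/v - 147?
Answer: -763/2 ≈ -381.50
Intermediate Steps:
v = 2 (v = 105 - 103 = 2)
-469/v - 147 = -469/2 - 147 = -763/2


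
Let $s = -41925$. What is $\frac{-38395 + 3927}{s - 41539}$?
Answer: $\frac{8617}{20866} \approx 0.41297$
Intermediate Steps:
$\frac{-38395 + 3927}{s - 41539} = \frac{-38395 + 3927}{-41925 - 41539} = - \frac{34468}{-83464} = \left(-34468\right) \left(- \frac{1}{83464}\right) = \frac{8617}{20866}$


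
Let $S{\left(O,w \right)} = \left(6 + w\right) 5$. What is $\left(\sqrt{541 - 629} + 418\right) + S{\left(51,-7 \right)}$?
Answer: $413 + 2 i \sqrt{22} \approx 413.0 + 9.3808 i$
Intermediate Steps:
$S{\left(O,w \right)} = 30 + 5 w$
$\left(\sqrt{541 - 629} + 418\right) + S{\left(51,-7 \right)} = \left(\sqrt{541 - 629} + 418\right) + \left(30 + 5 \left(-7\right)\right) = \left(\sqrt{-88} + 418\right) + \left(30 - 35\right) = \left(2 i \sqrt{22} + 418\right) - 5 = \left(418 + 2 i \sqrt{22}\right) - 5 = 413 + 2 i \sqrt{22}$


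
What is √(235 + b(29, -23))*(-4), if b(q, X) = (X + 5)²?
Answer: -4*√559 ≈ -94.573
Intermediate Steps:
b(q, X) = (5 + X)²
√(235 + b(29, -23))*(-4) = √(235 + (5 - 23)²)*(-4) = √(235 + (-18)²)*(-4) = √(235 + 324)*(-4) = √559*(-4) = -4*√559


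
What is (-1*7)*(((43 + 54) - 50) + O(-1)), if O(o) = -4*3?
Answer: -245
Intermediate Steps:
O(o) = -12
(-1*7)*(((43 + 54) - 50) + O(-1)) = (-1*7)*(((43 + 54) - 50) - 12) = -7*((97 - 50) - 12) = -7*(47 - 12) = -7*35 = -245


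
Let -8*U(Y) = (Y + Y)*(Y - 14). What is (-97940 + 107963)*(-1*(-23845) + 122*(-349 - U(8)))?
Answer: -202434531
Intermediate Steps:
U(Y) = -Y*(-14 + Y)/4 (U(Y) = -(Y + Y)*(Y - 14)/8 = -2*Y*(-14 + Y)/8 = -Y*(-14 + Y)/4)
(-97940 + 107963)*(-1*(-23845) + 122*(-349 - U(8))) = (-97940 + 107963)*(-1*(-23845) + 122*(-349 - 8*(14 - 1*8)/4)) = 10023*(23845 + 122*(-349 - 8*(14 - 8)/4)) = 10023*(23845 + 122*(-349 - 8*6/4)) = 10023*(23845 + 122*(-349 - 1*12)) = 10023*(23845 + 122*(-349 - 12)) = 10023*(23845 + 122*(-361)) = 10023*(23845 - 44042) = 10023*(-20197) = -202434531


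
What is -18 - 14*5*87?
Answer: -6108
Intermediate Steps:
-18 - 14*5*87 = -18 - 70*87 = -18 - 6090 = -6108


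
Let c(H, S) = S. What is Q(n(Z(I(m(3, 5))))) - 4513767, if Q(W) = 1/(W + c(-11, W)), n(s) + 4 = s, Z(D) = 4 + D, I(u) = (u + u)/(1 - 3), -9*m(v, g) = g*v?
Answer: -45137667/10 ≈ -4.5138e+6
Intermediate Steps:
m(v, g) = -g*v/9
I(u) = -u (I(u) = (2*u)/(-2) = (2*u)*(-1/2) = -u)
n(s) = -4 + s
Q(W) = 1/(2*W) (Q(W) = 1/(W + W) = 1/(2*W))
Q(n(Z(I(m(3, 5))))) - 4513767 = 1/(2*(-4 + (4 - (-1)*5*3/9))) - 4513767 = 1/(2*(-4 + (4 - 1*(-5/3)))) - 4513767 = 1/(2*(-4 + (4 + 5/3))) - 4513767 = 1/(2*(-4 + 17/3)) - 4513767 = 1/(2*(5/3)) - 4513767 = (1/2)*(3/5) - 4513767 = 3/10 - 4513767 = -45137667/10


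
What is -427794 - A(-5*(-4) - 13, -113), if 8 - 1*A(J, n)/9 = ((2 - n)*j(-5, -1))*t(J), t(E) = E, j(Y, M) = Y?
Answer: -464091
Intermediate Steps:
A(J, n) = 72 - 9*J*(-10 + 5*n) (A(J, n) = 72 - 9*(2 - n)*(-5)*J = 72 - 9*(-10 + 5*n)*J = 72 - 9*J*(-10 + 5*n))
-427794 - A(-5*(-4) - 13, -113) = -427794 - (72 + 90*(-5*(-4) - 13) - 45*(-5*(-4) - 13)*(-113)) = -427794 - (72 + 90*(20 - 13) - 45*(20 - 13)*(-113)) = -427794 - (72 + 90*7 - 45*7*(-113)) = -427794 - (72 + 630 + 35595) = -427794 - 1*36297 = -427794 - 36297 = -464091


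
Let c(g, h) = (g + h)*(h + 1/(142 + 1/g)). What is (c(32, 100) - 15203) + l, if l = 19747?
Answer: 26883568/1515 ≈ 17745.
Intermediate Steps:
(c(32, 100) - 15203) + l = ((32**2 + 100**2 + 2*32*100 + 142*32*100**2 + 142*100*32**2)/(1 + 142*32) - 15203) + 19747 = ((1024 + 10000 + 6400 + 142*32*10000 + 142*100*1024)/(1 + 4544) - 15203) + 19747 = ((1024 + 10000 + 6400 + 45440000 + 14540800)/4545 - 15203) + 19747 = ((1/4545)*59998224 - 15203) + 19747 = (19999408/1515 - 15203) + 19747 = -3033137/1515 + 19747 = 26883568/1515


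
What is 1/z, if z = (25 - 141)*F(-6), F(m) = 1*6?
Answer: -1/696 ≈ -0.0014368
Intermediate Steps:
F(m) = 6
z = -696 (z = (25 - 141)*6 = -116*6 = -696)
1/z = 1/(-696) = -1/696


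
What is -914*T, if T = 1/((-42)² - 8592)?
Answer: 457/3414 ≈ 0.13386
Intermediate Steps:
T = -1/6828 (T = 1/(1764 - 8592) = 1/(-6828) = -1/6828 ≈ -0.00014646)
-914*T = -914*(-1/6828) = 457/3414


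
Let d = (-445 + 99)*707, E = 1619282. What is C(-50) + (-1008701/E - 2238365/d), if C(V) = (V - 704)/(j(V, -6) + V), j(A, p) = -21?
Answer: 19231850057503/1004426860703 ≈ 19.147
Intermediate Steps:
d = -244622 (d = -346*707 = -244622)
C(V) = (-704 + V)/(-21 + V) (C(V) = (V - 704)/(-21 + V) = (-704 + V)/(-21 + V))
C(-50) + (-1008701/E - 2238365/d) = (-704 - 50)/(-21 - 50) + (-1008701/1619282 - 2238365/(-244622)) = -754/(-71) + (-1008701*1/1619282 - 2238365*(-1/244622)) = -1/71*(-754) + (-1008701/1619282 + 2238365/244622) = 754/71 + 120635489211/14146857193 = 19231850057503/1004426860703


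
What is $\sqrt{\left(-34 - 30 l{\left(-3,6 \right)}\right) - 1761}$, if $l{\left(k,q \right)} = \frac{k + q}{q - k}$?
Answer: $19 i \sqrt{5} \approx 42.485 i$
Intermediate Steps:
$l{\left(k,q \right)} = \frac{k + q}{q - k}$
$\sqrt{\left(-34 - 30 l{\left(-3,6 \right)}\right) - 1761} = \sqrt{\left(-34 - 30 \frac{-3 + 6}{6 - -3}\right) - 1761} = \sqrt{\left(-34 - 30 \frac{1}{6 + 3} \cdot 3\right) - 1761} = \sqrt{\left(-34 - 30 \cdot \frac{1}{9} \cdot 3\right) - 1761} = \sqrt{\left(-34 - 10\right) - 1761} = \sqrt{-44 - 1761} = \sqrt{-1805} = 19 i \sqrt{5}$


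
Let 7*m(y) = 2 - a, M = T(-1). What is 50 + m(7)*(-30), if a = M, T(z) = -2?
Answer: 230/7 ≈ 32.857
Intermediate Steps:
M = -2
a = -2
m(y) = 4/7 (m(y) = (2 - 1*(-2))/7 = (2 + 2)/7 = (⅐)*4 = 4/7)
50 + m(7)*(-30) = 50 + (4/7)*(-30) = 50 - 120/7 = 230/7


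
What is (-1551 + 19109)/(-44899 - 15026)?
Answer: -17558/59925 ≈ -0.29300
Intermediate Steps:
(-1551 + 19109)/(-44899 - 15026) = 17558/(-59925) = 17558*(-1/59925) = -17558/59925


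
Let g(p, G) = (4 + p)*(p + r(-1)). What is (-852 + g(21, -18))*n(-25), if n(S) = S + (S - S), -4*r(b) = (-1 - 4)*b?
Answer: 35825/4 ≈ 8956.3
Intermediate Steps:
r(b) = 5*b/4 (r(b) = -(-1 - 4)*b/4 = -(-5)*b/4 = 5*b/4)
n(S) = S (n(S) = S + 0 = S)
g(p, G) = (4 + p)*(-5/4 + p) (g(p, G) = (4 + p)*(p + (5/4)*(-1)) = (4 + p)*(p - 5/4) = (4 + p)*(-5/4 + p))
(-852 + g(21, -18))*n(-25) = (-852 + (-5 + 21² + (11/4)*21))*(-25) = (-852 + (-5 + 441 + 231/4))*(-25) = (-852 + 1975/4)*(-25) = -1433/4*(-25) = 35825/4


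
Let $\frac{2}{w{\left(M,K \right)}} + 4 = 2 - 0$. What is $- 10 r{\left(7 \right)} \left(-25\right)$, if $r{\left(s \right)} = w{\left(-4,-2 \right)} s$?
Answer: $-1750$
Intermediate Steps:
$w{\left(M,K \right)} = -1$ ($w{\left(M,K \right)} = \frac{2}{-4 + \left(2 - 0\right)} = \frac{2}{-4 + \left(2 + 0\right)} = \frac{2}{-4 + 2} = \frac{2}{-2} = 2 \left(- \frac{1}{2}\right) = -1$)
$r{\left(s \right)} = - s$
$- 10 r{\left(7 \right)} \left(-25\right) = - 10 \left(\left(-1\right) 7\right) \left(-25\right) = \left(-10\right) \left(-7\right) \left(-25\right) = 70 \left(-25\right) = -1750$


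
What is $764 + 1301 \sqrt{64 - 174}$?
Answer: $764 + 1301 i \sqrt{110} \approx 764.0 + 13645.0 i$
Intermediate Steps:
$764 + 1301 \sqrt{64 - 174} = 764 + 1301 \sqrt{-110} = 764 + 1301 i \sqrt{110}$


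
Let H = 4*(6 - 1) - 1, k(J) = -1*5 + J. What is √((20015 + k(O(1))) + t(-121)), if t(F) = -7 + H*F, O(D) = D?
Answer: √17705 ≈ 133.06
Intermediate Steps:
k(J) = -5 + J
H = 19 (H = 4*5 - 1 = 20 - 1 = 19)
t(F) = -7 + 19*F
√((20015 + k(O(1))) + t(-121)) = √((20015 + (-5 + 1)) + (-7 + 19*(-121))) = √((20015 - 4) + (-7 - 2299)) = √(20011 - 2306) = √17705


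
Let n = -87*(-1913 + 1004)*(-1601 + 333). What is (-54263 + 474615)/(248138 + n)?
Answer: -210176/50014553 ≈ -0.0042023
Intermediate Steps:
n = -100277244 (n = -(-79083)*(-1268) = -87*1152612 = -100277244)
(-54263 + 474615)/(248138 + n) = (-54263 + 474615)/(248138 - 100277244) = 420352/(-100029106) = 420352*(-1/100029106) = -210176/50014553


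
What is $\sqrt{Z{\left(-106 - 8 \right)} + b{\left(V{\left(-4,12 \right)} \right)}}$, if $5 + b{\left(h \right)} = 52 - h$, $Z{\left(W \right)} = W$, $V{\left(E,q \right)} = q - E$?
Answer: $i \sqrt{83} \approx 9.1104 i$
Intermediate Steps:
$b{\left(h \right)} = 47 - h$ ($b{\left(h \right)} = -5 - \left(-52 + h\right) = 47 - h$)
$\sqrt{Z{\left(-106 - 8 \right)} + b{\left(V{\left(-4,12 \right)} \right)}} = \sqrt{\left(-106 - 8\right) + \left(47 - \left(12 - -4\right)\right)} = \sqrt{\left(-106 - 8\right) + \left(47 - \left(12 + 4\right)\right)} = \sqrt{-114 + \left(47 - 16\right)} = \sqrt{-114 + 31} = \sqrt{-83} = i \sqrt{83}$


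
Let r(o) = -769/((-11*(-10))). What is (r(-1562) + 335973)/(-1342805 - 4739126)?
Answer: -36956261/669012410 ≈ -0.055240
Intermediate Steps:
r(o) = -769/110
(r(-1562) + 335973)/(-1342805 - 4739126) = (-769/110 + 335973)/(-1342805 - 4739126) = (36956261/110)/(-6081931) = (36956261/110)*(-1/6081931) = -36956261/669012410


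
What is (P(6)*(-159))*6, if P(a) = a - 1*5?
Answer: -954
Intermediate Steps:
P(a) = -5 + a (P(a) = a - 5 = -5 + a)
(P(6)*(-159))*6 = ((-5 + 6)*(-159))*6 = (1*(-159))*6 = -159*6 = -954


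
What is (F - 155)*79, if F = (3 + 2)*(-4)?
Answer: -13825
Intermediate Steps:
F = -20 (F = 5*(-4) = -20)
(F - 155)*79 = (-20 - 155)*79 = -175*79 = -13825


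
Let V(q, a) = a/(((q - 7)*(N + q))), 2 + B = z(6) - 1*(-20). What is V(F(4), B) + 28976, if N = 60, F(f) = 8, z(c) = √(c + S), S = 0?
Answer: 985193/34 + √6/68 ≈ 28976.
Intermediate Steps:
z(c) = √c (z(c) = √(c + 0) = √c)
B = 18 + √6 (B = -2 + (√6 - 1*(-20)) = -2 + (√6 + 20) = -2 + (20 + √6) = 18 + √6 ≈ 20.449)
V(q, a) = a/((-7 + q)*(60 + q)) (V(q, a) = a/(((q - 7)*(60 + q))) = a/(((-7 + q)*(60 + q))) = a*(1/((-7 + q)*(60 + q))) = a/((-7 + q)*(60 + q)))
V(F(4), B) + 28976 = (18 + √6)/(-420 + 8² + 53*8) + 28976 = (18 + √6)/(-420 + 64 + 424) + 28976 = (18 + √6)/68 + 28976 = (18 + √6)*(1/68) + 28976 = (9/34 + √6/68) + 28976 = 985193/34 + √6/68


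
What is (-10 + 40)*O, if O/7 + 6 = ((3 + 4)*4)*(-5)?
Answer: -30660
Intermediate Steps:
O = -1022 (O = -42 + 7*(((3 + 4)*4)*(-5)) = -42 + 7*((7*4)*(-5)) = -42 + 7*(28*(-5)) = -42 + 7*(-140) = -42 - 980 = -1022)
(-10 + 40)*O = (-10 + 40)*(-1022) = 30*(-1022) = -30660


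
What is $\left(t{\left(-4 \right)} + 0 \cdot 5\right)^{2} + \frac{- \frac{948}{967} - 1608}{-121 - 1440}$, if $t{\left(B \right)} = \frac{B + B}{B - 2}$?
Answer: $\frac{38154748}{13585383} \approx 2.8085$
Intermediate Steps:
$t{\left(B \right)} = \frac{2 B}{-2 + B}$
$\left(t{\left(-4 \right)} + 0 \cdot 5\right)^{2} + \frac{- \frac{948}{967} - 1608}{-121 - 1440} = \left(2 \left(-4\right) \frac{1}{-2 - 4} + 0 \cdot 5\right)^{2} + \frac{- \frac{948}{967} - 1608}{-121 - 1440} = \left(2 \left(-4\right) \frac{1}{-6} + 0\right)^{2} + \frac{\left(-948\right) \frac{1}{967} - 1608}{-1561} = \left(2 \left(-4\right) \left(- \frac{1}{6}\right) + 0\right)^{2} + \left(- \frac{948}{967} - 1608\right) \left(- \frac{1}{1561}\right) = \left(\frac{4}{3} + 0\right)^{2} - - \frac{1555884}{1509487} = \left(\frac{4}{3}\right)^{2} + \frac{1555884}{1509487} = \frac{16}{9} + \frac{1555884}{1509487} = \frac{38154748}{13585383}$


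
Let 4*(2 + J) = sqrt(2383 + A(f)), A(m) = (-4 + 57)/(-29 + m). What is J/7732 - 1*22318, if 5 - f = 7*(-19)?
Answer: -86281389/3866 + 5*sqrt(283182)/1685576 ≈ -22318.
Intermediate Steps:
f = 138 (f = 5 - 7*(-19) = 5 - 1*(-133) = 5 + 133 = 138)
A(m) = 53/(-29 + m)
J = -2 + 5*sqrt(283182)/218 (J = -2 + sqrt(2383 + 53/(-29 + 138))/4 = -2 + sqrt(2383 + 53/109)/4 = -2 + sqrt(259800/109)/4 = -2 + (10*sqrt(283182)/109)/4 = -2 + 5*sqrt(283182)/218 ≈ 10.205)
J/7732 - 1*22318 = (-2 + 5*sqrt(283182)/218)/7732 - 1*22318 = (-2 + 5*sqrt(283182)/218)*(1/7732) - 22318 = (-1/3866 + 5*sqrt(283182)/1685576) - 22318 = -86281389/3866 + 5*sqrt(283182)/1685576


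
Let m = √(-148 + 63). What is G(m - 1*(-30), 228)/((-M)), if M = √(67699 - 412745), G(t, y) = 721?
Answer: 721*I*√345046/345046 ≈ 1.2274*I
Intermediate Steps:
m = I*√85 (m = √(-85) = I*√85 ≈ 9.2195*I)
M = I*√345046 (M = √(-345046) = I*√345046 ≈ 587.41*I)
G(m - 1*(-30), 228)/((-M)) = 721/((-I*√345046)) = 721*(I*√345046/345046) = 721*I*√345046/345046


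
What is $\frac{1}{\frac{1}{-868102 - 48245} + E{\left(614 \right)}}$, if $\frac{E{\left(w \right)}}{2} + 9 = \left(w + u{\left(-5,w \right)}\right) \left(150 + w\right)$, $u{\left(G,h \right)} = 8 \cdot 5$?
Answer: $\frac{916347}{915700059017} \approx 1.0007 \cdot 10^{-6}$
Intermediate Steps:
$u{\left(G,h \right)} = 40$
$E{\left(w \right)} = -18 + 2 \left(40 + w\right) \left(150 + w\right)$ ($E{\left(w \right)} = -18 + 2 \left(w + 40\right) \left(150 + w\right) = -18 + 2 \left(40 + w\right) \left(150 + w\right)$)
$\frac{1}{\frac{1}{-868102 - 48245} + E{\left(614 \right)}} = \frac{1}{\frac{1}{-868102 - 48245} + \left(11982 + 2 \cdot 614^{2} + 380 \cdot 614\right)} = \frac{1}{\frac{1}{-916347} + \left(11982 + 2 \cdot 376996 + 233320\right)} = \frac{1}{- \frac{1}{916347} + \left(11982 + 753992 + 233320\right)} = \frac{1}{- \frac{1}{916347} + 999294} = \frac{1}{\frac{915700059017}{916347}} = \frac{916347}{915700059017}$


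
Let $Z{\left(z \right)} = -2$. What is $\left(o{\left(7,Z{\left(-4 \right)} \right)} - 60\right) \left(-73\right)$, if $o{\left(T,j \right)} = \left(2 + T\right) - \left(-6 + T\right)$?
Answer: $3796$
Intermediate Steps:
$o{\left(T,j \right)} = 8$
$\left(o{\left(7,Z{\left(-4 \right)} \right)} - 60\right) \left(-73\right) = \left(8 - 60\right) \left(-73\right) = \left(-52\right) \left(-73\right) = 3796$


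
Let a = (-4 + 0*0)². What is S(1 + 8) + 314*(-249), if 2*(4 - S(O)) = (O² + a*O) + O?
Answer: -78299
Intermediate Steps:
a = 16 (a = (-4 + 0)² = (-4)² = 16)
S(O) = 4 - 17*O/2 - O²/2 (S(O) = 4 - ((O² + 16*O) + O)/2 = 4 - (O² + 17*O)/2 = 4 + (-17*O/2 - O²/2) = 4 - 17*O/2 - O²/2)
S(1 + 8) + 314*(-249) = (4 - 17*(1 + 8)/2 - (1 + 8)²/2) + 314*(-249) = (4 - 17/2*9 - ½*9²) - 78186 = (4 - 153/2 - ½*81) - 78186 = (4 - 153/2 - 81/2) - 78186 = -113 - 78186 = -78299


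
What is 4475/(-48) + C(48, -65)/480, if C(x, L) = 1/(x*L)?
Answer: -139620001/1497600 ≈ -93.229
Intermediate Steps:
C(x, L) = 1/(L*x)
4475/(-48) + C(48, -65)/480 = 4475/(-48) + (1/(-65*48))/480 = 4475*(-1/48) - 1/65*1/48*(1/480) = -4475/48 - 1/3120*1/480 = -4475/48 - 1/1497600 = -139620001/1497600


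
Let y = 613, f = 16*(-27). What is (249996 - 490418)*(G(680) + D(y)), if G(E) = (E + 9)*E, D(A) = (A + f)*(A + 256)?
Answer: -150458251398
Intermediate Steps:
f = -432
D(A) = (-432 + A)*(256 + A) (D(A) = (A - 432)*(A + 256) = (-432 + A)*(256 + A))
G(E) = E*(9 + E) (G(E) = (9 + E)*E = E*(9 + E))
(249996 - 490418)*(G(680) + D(y)) = (249996 - 490418)*(680*(9 + 680) + (-110592 + 613² - 176*613)) = -240422*(680*689 + (-110592 + 375769 - 107888)) = -240422*(468520 + 157289) = -240422*625809 = -150458251398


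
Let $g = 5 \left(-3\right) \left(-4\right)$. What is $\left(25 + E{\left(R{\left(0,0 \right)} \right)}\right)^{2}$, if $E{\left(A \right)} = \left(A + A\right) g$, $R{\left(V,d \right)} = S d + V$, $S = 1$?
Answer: $625$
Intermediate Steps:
$g = 60$ ($g = \left(-15\right) \left(-4\right) = 60$)
$R{\left(V,d \right)} = V + d$ ($R{\left(V,d \right)} = 1 d + V = d + V = V + d$)
$E{\left(A \right)} = 120 A$ ($E{\left(A \right)} = \left(A + A\right) 60 = 2 A 60 = 120 A$)
$\left(25 + E{\left(R{\left(0,0 \right)} \right)}\right)^{2} = \left(25 + 120 \left(0 + 0\right)\right)^{2} = \left(25 + 120 \cdot 0\right)^{2} = \left(25 + 0\right)^{2} = 25^{2} = 625$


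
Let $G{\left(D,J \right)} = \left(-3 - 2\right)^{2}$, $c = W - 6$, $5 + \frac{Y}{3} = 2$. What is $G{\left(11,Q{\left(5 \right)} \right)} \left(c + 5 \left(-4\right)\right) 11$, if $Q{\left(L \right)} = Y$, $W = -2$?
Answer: $-7700$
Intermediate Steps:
$Y = -9$ ($Y = -15 + 3 \cdot 2 = -15 + 6 = -9$)
$Q{\left(L \right)} = -9$
$c = -8$ ($c = -2 - 6 = -8$)
$G{\left(D,J \right)} = 25$ ($G{\left(D,J \right)} = \left(-5\right)^{2} = 25$)
$G{\left(11,Q{\left(5 \right)} \right)} \left(c + 5 \left(-4\right)\right) 11 = 25 \left(-8 + 5 \left(-4\right)\right) 11 = 25 \left(-8 - 20\right) 11 = 25 \left(-28\right) 11 = \left(-700\right) 11 = -7700$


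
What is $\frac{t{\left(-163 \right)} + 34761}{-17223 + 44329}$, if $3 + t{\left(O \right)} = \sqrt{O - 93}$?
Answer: $\frac{17379}{13553} + \frac{8 i}{13553} \approx 1.2823 + 0.00059028 i$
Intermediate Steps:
$t{\left(O \right)} = -3 + \sqrt{-93 + O}$ ($t{\left(O \right)} = -3 + \sqrt{O - 93} = -3 + \sqrt{-93 + O}$)
$\frac{t{\left(-163 \right)} + 34761}{-17223 + 44329} = \frac{\left(-3 + \sqrt{-93 - 163}\right) + 34761}{-17223 + 44329} = \frac{\left(-3 + \sqrt{-256}\right) + 34761}{27106} = \left(\left(-3 + 16 i\right) + 34761\right) \frac{1}{27106} = \left(34758 + 16 i\right) \frac{1}{27106} = \frac{17379}{13553} + \frac{8 i}{13553}$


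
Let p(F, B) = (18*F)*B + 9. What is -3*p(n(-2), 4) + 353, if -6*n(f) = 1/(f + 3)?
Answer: 362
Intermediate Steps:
n(f) = -1/(6*(3 + f)) (n(f) = -1/(6*(f + 3)) = -1/(6*(3 + f)))
p(F, B) = 9 + 18*B*F (p(F, B) = 18*B*F + 9 = 9 + 18*B*F)
-3*p(n(-2), 4) + 353 = -3*(9 + 18*4*(-1/(18 + 6*(-2)))) + 353 = -3*(9 + 18*4*(-1/(18 - 12))) + 353 = -3*(9 + 18*4*(-1/6)) + 353 = -3*(9 - 12) + 353 = -3*(-3) + 353 = 9 + 353 = 362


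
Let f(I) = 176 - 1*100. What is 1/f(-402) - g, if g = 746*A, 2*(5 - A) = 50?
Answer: 1133921/76 ≈ 14920.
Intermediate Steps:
A = -20 (A = 5 - ½*50 = 5 - 25 = -20)
g = -14920 (g = 746*(-20) = -14920)
f(I) = 76 (f(I) = 176 - 100 = 76)
1/f(-402) - g = 1/76 - 1*(-14920) = 1/76 + 14920 = 1133921/76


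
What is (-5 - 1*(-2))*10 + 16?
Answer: -14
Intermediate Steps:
(-5 - 1*(-2))*10 + 16 = (-5 + 2)*10 + 16 = -3*10 + 16 = -30 + 16 = -14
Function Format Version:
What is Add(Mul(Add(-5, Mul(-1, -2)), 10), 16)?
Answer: -14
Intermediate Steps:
Add(Mul(Add(-5, Mul(-1, -2)), 10), 16) = Add(Mul(Add(-5, 2), 10), 16) = Add(Mul(-3, 10), 16) = Add(-30, 16) = -14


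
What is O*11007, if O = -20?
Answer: -220140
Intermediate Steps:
O*11007 = -20*11007 = -220140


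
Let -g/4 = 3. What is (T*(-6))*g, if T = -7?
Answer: -504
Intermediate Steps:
g = -12 (g = -4*3 = -12)
(T*(-6))*g = -7*(-6)*(-12) = 42*(-12) = -504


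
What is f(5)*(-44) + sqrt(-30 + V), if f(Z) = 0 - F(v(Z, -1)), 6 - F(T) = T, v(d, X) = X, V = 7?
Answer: 308 + I*sqrt(23) ≈ 308.0 + 4.7958*I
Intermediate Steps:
F(T) = 6 - T
f(Z) = -7 (f(Z) = 0 - (6 - 1*(-1)) = 0 - (6 + 1) = 0 - 1*7 = 0 - 7 = -7)
f(5)*(-44) + sqrt(-30 + V) = -7*(-44) + sqrt(-30 + 7) = 308 + sqrt(-23) = 308 + I*sqrt(23)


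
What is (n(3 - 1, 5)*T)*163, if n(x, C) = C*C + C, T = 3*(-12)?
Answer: -176040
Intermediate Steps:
T = -36
n(x, C) = C + C² (n(x, C) = C² + C = C + C²)
(n(3 - 1, 5)*T)*163 = ((5*(1 + 5))*(-36))*163 = ((5*6)*(-36))*163 = (30*(-36))*163 = -1080*163 = -176040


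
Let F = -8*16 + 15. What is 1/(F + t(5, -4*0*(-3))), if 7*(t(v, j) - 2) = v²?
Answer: -7/752 ≈ -0.0093085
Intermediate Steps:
F = -113 (F = -128 + 15 = -113)
t(v, j) = 2 + v²/7
1/(F + t(5, -4*0*(-3))) = 1/(-113 + (2 + (⅐)*5²)) = 1/(-113 + (2 + (⅐)*25)) = 1/(-113 + (2 + 25/7)) = 1/(-113 + 39/7) = 1/(-752/7) = -7/752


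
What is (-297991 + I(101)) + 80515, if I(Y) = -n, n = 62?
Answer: -217538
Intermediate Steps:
I(Y) = -62
(-297991 + I(101)) + 80515 = (-297991 - 62) + 80515 = -298053 + 80515 = -217538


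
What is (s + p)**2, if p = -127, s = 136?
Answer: 81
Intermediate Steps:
(s + p)**2 = (136 - 127)**2 = 9**2 = 81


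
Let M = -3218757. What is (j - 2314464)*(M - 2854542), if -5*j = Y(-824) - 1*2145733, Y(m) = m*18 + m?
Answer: 57155397831369/5 ≈ 1.1431e+13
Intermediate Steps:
Y(m) = 19*m (Y(m) = 18*m + m = 19*m)
j = 2161389/5 (j = -(19*(-824) - 1*2145733)/5 = -(-15656 - 2145733)/5 = -⅕*(-2161389) = 2161389/5 ≈ 4.3228e+5)
(j - 2314464)*(M - 2854542) = (2161389/5 - 2314464)*(-3218757 - 2854542) = -9410931/5*(-6073299) = 57155397831369/5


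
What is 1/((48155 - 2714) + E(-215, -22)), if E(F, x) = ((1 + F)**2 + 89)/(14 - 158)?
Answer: 48/2165873 ≈ 2.2162e-5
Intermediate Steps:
E(F, x) = -89/144 - (1 + F)**2/144 (E(F, x) = (89 + (1 + F)**2)/(-144) = (89 + (1 + F)**2)*(-1/144) = -89/144 - (1 + F)**2/144)
1/((48155 - 2714) + E(-215, -22)) = 1/((48155 - 2714) + (-89/144 - (1 - 215)**2/144)) = 1/(45441 + (-89/144 - 1/144*(-214)**2)) = 1/(45441 + (-89/144 - 1/144*45796)) = 1/(45441 + (-89/144 - 11449/36)) = 1/(45441 - 15295/48) = 1/(2165873/48) = 48/2165873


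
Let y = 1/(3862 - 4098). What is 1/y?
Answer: -236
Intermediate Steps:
y = -1/236 (y = 1/(-236) = -1/236 ≈ -0.0042373)
1/y = 1/(-1/236) = -236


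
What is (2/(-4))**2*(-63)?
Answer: -63/4 ≈ -15.750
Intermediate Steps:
(2/(-4))**2*(-63) = (2*(-1/4))**2*(-63) = (-1/2)**2*(-63) = (1/4)*(-63) = -63/4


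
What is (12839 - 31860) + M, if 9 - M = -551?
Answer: -18461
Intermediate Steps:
M = 560 (M = 9 - 1*(-551) = 9 + 551 = 560)
(12839 - 31860) + M = (12839 - 31860) + 560 = -19021 + 560 = -18461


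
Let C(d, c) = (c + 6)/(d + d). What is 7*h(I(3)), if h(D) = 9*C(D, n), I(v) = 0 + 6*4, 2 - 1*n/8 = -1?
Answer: 315/8 ≈ 39.375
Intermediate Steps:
n = 24 (n = 16 - 8*(-1) = 16 + 8 = 24)
I(v) = 24 (I(v) = 0 + 24 = 24)
C(d, c) = (6 + c)/(2*d) (C(d, c) = (6 + c)/((2*d)) = (6 + c)*(1/(2*d)) = (6 + c)/(2*d))
h(D) = 135/D (h(D) = 9*((6 + 24)/(2*D)) = 9*((½)*30/D) = 9*(15/D) = 135/D)
7*h(I(3)) = 7*(135/24) = 7*(135*(1/24)) = 7*(45/8) = 315/8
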